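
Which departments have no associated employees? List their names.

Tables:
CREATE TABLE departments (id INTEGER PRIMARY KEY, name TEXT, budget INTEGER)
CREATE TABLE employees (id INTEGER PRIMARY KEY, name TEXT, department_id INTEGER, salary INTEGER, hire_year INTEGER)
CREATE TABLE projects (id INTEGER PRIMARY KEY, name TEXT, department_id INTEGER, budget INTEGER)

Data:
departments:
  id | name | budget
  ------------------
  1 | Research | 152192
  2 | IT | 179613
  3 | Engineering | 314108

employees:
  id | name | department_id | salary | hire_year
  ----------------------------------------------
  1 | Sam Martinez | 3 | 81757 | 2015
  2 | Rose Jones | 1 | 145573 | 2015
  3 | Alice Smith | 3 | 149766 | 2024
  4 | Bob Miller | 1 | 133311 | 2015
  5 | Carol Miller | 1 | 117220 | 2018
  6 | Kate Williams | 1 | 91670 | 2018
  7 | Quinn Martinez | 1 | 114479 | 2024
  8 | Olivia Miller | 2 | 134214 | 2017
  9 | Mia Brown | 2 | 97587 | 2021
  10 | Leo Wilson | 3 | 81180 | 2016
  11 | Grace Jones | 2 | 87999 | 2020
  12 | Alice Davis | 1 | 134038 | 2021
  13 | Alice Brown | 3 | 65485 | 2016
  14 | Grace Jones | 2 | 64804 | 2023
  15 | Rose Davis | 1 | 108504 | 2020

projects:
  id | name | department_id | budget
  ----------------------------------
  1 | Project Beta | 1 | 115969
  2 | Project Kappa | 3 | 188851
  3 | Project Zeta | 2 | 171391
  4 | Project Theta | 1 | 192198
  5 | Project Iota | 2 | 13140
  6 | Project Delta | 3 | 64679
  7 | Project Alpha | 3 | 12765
SELECT p.name FROM departments p LEFT JOIN employees c ON c.department_id = p.id WHERE c.id IS NULL

Execution result:
(no rows)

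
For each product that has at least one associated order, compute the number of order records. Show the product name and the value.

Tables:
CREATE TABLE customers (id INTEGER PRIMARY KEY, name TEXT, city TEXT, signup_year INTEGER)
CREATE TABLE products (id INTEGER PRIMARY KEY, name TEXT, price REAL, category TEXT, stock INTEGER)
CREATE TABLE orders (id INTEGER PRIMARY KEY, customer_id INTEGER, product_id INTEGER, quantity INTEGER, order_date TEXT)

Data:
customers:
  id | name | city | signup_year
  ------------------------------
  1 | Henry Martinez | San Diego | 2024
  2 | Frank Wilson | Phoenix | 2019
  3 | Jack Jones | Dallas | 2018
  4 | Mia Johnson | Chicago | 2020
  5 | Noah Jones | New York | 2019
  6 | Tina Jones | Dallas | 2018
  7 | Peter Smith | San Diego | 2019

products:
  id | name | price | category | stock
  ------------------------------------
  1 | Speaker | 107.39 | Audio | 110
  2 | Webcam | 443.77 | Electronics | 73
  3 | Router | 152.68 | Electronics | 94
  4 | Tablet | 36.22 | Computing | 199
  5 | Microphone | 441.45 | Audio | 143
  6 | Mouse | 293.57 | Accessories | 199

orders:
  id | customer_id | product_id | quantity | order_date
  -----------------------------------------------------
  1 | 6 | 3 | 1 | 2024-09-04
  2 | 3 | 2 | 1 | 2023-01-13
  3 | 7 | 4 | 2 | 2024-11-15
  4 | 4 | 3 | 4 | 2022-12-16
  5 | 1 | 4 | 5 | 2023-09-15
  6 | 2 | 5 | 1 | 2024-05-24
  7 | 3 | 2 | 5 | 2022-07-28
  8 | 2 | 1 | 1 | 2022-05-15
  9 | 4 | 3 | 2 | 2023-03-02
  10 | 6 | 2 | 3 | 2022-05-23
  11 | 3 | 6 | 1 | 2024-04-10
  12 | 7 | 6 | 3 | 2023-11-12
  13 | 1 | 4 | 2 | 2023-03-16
SELECT p.name, COUNT(*) AS n FROM orders c JOIN products p ON c.product_id = p.id GROUP BY p.id, p.name

Execution result:
name | n
Speaker | 1
Webcam | 3
Router | 3
Tablet | 3
Microphone | 1
Mouse | 2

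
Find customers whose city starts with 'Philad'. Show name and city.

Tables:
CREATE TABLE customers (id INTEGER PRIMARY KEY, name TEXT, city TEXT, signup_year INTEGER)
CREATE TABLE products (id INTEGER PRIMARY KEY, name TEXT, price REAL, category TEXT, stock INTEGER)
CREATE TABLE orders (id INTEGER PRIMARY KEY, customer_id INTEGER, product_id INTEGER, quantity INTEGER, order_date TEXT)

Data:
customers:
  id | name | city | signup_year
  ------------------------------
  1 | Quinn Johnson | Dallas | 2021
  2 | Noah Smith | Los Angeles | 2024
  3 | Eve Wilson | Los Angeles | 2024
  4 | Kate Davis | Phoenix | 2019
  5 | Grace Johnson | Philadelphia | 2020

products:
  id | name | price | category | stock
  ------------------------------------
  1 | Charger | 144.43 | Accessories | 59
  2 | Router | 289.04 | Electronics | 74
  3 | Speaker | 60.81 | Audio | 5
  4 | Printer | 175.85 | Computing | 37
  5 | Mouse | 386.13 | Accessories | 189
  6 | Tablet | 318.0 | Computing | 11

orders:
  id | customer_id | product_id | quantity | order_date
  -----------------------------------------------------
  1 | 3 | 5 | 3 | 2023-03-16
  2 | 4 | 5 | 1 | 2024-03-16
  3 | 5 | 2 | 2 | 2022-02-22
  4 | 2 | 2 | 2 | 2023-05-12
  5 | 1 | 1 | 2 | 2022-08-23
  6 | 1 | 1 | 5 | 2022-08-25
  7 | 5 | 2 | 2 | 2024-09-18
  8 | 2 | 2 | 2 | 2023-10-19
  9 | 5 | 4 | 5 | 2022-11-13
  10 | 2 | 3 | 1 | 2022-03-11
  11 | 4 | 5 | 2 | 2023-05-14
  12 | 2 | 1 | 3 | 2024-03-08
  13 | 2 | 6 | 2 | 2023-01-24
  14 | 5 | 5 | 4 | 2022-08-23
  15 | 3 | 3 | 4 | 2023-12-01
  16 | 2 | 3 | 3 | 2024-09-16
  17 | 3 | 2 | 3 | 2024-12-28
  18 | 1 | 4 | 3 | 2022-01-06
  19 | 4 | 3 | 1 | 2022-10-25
SELECT name, city FROM customers WHERE city LIKE 'Philad%'

Execution result:
name | city
Grace Johnson | Philadelphia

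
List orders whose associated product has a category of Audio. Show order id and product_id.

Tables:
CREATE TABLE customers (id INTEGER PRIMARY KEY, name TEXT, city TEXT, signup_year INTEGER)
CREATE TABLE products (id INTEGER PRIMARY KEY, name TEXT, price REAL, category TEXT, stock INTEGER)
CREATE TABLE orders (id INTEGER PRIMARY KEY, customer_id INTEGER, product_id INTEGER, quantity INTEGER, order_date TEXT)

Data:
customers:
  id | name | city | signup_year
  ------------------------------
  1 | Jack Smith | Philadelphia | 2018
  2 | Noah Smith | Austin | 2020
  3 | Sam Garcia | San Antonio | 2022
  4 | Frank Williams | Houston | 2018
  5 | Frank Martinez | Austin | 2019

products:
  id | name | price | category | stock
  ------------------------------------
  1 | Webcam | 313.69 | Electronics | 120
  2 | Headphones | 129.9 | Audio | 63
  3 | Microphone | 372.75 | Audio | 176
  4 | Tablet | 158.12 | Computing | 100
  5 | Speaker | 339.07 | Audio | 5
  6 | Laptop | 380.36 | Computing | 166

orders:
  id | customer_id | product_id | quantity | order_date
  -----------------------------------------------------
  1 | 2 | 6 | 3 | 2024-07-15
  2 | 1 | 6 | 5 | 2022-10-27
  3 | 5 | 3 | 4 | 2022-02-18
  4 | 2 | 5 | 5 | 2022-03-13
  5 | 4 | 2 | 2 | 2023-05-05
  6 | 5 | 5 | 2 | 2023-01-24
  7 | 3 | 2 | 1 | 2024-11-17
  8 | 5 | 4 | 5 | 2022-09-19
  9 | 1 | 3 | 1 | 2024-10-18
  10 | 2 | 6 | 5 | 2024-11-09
SELECT id, product_id FROM orders WHERE product_id IN (SELECT id FROM products WHERE category = 'Audio')

Execution result:
id | product_id
3 | 3
4 | 5
5 | 2
6 | 5
7 | 2
9 | 3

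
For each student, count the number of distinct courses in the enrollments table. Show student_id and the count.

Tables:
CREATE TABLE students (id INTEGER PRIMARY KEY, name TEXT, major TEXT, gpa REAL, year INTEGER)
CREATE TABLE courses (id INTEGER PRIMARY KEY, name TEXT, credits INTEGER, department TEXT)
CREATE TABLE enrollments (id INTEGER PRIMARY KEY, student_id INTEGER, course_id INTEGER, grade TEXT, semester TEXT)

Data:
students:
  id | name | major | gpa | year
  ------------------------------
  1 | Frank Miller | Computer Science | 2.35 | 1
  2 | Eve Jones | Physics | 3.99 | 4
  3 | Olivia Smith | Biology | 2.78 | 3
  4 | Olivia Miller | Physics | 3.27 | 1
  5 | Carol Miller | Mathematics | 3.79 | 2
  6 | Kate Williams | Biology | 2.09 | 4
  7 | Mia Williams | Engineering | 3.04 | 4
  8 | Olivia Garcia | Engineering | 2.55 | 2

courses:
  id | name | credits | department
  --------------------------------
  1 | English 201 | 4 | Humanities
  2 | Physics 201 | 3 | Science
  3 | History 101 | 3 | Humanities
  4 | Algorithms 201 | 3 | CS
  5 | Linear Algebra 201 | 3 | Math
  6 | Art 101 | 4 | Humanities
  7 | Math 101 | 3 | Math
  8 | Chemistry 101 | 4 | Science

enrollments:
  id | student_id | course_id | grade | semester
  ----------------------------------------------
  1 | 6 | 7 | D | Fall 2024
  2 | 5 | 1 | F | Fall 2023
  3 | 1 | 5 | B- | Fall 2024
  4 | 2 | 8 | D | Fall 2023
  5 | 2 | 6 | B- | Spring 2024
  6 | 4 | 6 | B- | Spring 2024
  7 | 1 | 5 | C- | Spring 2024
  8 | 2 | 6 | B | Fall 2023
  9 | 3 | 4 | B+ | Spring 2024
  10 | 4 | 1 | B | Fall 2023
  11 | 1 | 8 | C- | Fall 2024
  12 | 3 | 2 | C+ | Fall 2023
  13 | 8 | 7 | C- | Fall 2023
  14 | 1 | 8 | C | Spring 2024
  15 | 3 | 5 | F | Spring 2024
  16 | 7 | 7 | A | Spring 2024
SELECT student_id, COUNT(DISTINCT course_id) AS distinct_course_count FROM enrollments GROUP BY student_id

Execution result:
student_id | distinct_course_count
1 | 2
2 | 2
3 | 3
4 | 2
5 | 1
6 | 1
7 | 1
8 | 1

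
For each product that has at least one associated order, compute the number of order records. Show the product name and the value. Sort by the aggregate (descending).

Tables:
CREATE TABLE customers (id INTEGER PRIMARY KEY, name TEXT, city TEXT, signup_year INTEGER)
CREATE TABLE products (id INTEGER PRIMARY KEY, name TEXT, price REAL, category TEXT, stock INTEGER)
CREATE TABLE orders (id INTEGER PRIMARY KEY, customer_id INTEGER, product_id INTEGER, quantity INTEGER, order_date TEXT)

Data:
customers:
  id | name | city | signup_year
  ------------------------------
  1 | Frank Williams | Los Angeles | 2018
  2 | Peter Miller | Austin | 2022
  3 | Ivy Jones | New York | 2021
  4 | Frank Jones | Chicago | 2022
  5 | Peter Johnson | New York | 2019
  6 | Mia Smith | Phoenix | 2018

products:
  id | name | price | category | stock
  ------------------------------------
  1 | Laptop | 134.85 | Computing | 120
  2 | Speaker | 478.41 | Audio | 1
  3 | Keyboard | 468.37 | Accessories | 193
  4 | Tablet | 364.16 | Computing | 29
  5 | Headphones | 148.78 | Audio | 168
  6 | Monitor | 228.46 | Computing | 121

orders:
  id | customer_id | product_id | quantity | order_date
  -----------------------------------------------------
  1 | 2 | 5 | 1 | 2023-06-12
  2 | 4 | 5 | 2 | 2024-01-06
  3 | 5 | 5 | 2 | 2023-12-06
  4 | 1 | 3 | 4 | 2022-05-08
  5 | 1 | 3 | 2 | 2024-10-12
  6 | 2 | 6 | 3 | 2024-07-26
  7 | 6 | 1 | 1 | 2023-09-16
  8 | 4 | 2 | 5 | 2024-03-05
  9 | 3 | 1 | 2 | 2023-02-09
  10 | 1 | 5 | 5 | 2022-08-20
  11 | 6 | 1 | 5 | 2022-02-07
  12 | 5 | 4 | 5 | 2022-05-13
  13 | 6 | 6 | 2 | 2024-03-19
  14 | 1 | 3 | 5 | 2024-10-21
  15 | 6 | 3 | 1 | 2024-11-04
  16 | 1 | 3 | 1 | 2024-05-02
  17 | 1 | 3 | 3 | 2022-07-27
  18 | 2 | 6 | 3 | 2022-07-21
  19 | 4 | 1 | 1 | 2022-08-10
SELECT p.name, COUNT(*) AS n FROM orders c JOIN products p ON c.product_id = p.id GROUP BY p.id, p.name ORDER BY n DESC

Execution result:
name | n
Keyboard | 6
Laptop | 4
Headphones | 4
Monitor | 3
Speaker | 1
Tablet | 1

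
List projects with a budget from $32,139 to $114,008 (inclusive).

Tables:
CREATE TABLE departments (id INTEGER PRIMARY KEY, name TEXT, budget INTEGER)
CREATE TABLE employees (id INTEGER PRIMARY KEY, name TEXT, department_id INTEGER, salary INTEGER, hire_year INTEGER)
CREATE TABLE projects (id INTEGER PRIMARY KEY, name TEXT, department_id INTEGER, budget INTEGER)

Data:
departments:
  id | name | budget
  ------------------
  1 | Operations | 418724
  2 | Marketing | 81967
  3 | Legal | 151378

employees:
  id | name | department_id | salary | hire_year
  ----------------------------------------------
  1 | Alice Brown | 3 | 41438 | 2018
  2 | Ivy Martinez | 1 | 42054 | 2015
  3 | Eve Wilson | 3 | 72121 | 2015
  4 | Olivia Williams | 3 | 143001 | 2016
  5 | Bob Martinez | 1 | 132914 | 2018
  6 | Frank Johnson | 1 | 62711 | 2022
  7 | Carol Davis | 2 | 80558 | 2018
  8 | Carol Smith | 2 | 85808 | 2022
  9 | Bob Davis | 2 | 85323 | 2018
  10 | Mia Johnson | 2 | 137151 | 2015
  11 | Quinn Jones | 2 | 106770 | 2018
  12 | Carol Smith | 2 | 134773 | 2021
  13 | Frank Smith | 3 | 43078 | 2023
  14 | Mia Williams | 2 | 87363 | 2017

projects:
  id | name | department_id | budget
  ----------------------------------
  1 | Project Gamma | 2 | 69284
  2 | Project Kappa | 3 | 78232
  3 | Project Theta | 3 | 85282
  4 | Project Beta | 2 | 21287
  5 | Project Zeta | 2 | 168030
SELECT name, budget FROM projects WHERE budget BETWEEN 32139 AND 114008

Execution result:
name | budget
Project Gamma | 69284
Project Kappa | 78232
Project Theta | 85282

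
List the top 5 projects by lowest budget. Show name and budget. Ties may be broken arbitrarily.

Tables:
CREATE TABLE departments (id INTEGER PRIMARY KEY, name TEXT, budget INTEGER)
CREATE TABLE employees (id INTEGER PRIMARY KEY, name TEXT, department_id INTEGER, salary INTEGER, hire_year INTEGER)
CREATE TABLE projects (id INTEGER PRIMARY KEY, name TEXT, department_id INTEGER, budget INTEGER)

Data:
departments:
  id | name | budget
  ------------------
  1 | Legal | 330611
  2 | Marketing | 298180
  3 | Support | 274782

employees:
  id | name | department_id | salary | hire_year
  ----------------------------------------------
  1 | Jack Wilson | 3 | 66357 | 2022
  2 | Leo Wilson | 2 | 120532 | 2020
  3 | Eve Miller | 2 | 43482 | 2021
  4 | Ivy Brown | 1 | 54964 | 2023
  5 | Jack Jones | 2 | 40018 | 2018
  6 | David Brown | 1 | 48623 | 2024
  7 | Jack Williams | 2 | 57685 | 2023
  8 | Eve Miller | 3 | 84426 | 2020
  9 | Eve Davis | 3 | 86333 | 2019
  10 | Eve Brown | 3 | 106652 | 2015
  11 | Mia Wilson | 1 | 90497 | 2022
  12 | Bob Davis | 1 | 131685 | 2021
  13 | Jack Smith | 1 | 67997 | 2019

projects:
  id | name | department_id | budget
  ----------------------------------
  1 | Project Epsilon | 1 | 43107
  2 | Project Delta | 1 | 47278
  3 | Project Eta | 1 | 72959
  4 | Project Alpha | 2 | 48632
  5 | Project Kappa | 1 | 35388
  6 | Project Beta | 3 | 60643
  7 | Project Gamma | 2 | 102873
SELECT name, budget FROM projects ORDER BY budget ASC LIMIT 5

Execution result:
name | budget
Project Kappa | 35388
Project Epsilon | 43107
Project Delta | 47278
Project Alpha | 48632
Project Beta | 60643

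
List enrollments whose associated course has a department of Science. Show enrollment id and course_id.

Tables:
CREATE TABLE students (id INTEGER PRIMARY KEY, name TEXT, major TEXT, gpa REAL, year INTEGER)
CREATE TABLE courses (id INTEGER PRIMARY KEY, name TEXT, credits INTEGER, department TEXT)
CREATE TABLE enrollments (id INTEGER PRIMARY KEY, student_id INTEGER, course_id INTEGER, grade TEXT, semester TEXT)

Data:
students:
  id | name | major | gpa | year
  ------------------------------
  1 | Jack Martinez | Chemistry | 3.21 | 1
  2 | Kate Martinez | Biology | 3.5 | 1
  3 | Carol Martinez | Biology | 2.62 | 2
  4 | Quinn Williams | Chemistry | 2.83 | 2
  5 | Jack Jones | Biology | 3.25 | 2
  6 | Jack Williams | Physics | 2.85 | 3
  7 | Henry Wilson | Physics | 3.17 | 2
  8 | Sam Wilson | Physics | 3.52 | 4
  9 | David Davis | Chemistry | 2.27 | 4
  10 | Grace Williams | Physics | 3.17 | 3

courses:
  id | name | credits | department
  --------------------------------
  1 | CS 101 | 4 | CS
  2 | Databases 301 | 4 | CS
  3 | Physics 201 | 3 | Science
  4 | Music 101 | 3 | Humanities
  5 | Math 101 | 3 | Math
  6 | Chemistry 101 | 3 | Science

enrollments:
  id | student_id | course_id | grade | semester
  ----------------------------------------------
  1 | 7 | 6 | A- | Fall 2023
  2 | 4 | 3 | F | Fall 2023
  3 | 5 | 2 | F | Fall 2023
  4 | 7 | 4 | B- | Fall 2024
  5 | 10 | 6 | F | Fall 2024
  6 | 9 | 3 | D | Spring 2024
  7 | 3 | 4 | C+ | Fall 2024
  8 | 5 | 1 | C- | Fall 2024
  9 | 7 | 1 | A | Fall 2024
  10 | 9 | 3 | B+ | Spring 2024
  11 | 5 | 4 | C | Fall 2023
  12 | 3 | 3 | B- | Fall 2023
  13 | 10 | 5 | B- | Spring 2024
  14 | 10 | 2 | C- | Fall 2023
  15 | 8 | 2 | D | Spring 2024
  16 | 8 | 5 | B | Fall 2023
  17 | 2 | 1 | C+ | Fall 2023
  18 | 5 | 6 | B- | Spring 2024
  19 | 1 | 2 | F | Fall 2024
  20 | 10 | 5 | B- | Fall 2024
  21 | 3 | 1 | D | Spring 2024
SELECT id, course_id FROM enrollments WHERE course_id IN (SELECT id FROM courses WHERE department = 'Science')

Execution result:
id | course_id
1 | 6
2 | 3
5 | 6
6 | 3
10 | 3
12 | 3
18 | 6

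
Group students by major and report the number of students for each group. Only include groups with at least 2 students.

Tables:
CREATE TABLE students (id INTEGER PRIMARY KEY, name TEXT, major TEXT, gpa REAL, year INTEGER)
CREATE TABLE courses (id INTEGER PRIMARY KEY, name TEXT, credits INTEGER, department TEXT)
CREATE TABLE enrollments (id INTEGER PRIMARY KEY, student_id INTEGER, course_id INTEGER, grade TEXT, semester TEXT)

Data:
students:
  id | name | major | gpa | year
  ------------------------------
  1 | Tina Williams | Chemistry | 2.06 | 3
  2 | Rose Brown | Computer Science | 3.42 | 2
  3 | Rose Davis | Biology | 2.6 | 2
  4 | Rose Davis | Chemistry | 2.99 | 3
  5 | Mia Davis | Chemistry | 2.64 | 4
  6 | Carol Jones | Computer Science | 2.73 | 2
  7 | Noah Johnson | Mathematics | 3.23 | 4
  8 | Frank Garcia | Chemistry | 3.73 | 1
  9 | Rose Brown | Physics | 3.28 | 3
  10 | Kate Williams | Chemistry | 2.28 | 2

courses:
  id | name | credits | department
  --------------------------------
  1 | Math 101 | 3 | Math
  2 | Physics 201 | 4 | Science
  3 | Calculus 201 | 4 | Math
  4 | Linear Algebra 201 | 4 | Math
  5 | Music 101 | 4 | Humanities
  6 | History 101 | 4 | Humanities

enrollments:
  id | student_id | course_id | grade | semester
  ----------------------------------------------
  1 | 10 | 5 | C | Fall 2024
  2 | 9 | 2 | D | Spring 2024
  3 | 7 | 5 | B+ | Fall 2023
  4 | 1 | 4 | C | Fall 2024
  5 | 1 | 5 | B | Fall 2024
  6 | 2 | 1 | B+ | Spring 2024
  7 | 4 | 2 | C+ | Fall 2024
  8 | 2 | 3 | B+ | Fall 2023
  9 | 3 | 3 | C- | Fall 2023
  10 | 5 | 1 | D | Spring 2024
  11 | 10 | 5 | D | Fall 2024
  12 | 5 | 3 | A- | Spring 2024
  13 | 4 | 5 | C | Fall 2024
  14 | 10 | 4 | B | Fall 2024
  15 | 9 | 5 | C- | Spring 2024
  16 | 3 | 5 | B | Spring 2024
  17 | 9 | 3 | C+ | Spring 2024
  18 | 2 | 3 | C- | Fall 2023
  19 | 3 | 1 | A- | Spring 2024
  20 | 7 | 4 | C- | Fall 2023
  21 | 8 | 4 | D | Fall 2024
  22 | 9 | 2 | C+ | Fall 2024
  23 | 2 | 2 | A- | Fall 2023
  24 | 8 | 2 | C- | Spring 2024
SELECT major, COUNT(*) AS n FROM students GROUP BY major HAVING COUNT(*) >= 2

Execution result:
major | n
Chemistry | 5
Computer Science | 2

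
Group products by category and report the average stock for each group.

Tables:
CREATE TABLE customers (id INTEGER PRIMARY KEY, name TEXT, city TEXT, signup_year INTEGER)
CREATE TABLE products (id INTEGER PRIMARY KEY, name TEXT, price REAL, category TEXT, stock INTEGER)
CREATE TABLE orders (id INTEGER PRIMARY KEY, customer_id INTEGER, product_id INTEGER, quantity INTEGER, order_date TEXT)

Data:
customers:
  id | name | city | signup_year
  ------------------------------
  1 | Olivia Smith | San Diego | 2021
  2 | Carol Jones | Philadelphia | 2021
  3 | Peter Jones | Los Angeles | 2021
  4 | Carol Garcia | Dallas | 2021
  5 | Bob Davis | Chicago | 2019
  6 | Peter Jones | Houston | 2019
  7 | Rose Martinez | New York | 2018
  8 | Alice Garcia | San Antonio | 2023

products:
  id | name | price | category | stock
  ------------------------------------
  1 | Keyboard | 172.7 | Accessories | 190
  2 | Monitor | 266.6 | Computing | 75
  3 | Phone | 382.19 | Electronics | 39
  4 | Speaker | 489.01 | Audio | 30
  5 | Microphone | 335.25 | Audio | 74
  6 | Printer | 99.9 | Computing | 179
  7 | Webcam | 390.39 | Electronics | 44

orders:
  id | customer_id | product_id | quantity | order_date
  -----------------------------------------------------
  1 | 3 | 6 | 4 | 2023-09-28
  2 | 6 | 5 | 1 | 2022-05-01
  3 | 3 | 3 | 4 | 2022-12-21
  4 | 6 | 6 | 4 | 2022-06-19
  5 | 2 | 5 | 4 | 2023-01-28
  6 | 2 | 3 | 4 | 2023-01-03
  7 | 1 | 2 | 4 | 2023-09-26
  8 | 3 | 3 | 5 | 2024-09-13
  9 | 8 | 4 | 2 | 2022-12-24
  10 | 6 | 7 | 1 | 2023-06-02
SELECT category, AVG(stock) AS avg_stock FROM products GROUP BY category

Execution result:
category | avg_stock
Accessories | 190.00
Audio | 52.00
Computing | 127.00
Electronics | 41.50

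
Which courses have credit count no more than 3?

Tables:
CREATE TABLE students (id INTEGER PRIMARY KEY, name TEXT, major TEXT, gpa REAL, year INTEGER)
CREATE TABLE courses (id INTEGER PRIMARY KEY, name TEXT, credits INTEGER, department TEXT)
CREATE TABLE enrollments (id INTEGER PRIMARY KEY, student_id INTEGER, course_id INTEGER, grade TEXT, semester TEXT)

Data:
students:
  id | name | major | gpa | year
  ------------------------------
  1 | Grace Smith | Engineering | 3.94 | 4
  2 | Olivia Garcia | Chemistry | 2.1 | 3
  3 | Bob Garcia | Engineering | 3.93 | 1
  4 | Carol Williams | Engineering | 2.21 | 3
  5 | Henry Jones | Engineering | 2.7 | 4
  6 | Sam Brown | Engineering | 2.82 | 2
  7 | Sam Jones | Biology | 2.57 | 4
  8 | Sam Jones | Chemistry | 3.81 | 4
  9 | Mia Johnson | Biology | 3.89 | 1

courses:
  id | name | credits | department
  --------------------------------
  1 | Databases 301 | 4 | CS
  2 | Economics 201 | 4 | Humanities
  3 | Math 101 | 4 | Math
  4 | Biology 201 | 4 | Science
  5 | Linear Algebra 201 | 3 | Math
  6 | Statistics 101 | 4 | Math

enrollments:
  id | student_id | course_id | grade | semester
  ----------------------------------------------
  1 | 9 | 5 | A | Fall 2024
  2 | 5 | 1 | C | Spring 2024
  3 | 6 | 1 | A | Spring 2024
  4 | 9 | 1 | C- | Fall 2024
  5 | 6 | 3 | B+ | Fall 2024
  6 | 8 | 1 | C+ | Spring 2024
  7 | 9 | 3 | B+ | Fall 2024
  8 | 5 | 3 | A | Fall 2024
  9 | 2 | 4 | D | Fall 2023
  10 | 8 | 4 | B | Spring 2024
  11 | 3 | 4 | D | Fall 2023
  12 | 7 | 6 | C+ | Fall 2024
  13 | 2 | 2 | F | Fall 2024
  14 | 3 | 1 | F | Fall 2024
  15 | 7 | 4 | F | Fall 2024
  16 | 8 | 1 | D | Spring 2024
SELECT name, credits FROM courses WHERE credits <= 3

Execution result:
name | credits
Linear Algebra 201 | 3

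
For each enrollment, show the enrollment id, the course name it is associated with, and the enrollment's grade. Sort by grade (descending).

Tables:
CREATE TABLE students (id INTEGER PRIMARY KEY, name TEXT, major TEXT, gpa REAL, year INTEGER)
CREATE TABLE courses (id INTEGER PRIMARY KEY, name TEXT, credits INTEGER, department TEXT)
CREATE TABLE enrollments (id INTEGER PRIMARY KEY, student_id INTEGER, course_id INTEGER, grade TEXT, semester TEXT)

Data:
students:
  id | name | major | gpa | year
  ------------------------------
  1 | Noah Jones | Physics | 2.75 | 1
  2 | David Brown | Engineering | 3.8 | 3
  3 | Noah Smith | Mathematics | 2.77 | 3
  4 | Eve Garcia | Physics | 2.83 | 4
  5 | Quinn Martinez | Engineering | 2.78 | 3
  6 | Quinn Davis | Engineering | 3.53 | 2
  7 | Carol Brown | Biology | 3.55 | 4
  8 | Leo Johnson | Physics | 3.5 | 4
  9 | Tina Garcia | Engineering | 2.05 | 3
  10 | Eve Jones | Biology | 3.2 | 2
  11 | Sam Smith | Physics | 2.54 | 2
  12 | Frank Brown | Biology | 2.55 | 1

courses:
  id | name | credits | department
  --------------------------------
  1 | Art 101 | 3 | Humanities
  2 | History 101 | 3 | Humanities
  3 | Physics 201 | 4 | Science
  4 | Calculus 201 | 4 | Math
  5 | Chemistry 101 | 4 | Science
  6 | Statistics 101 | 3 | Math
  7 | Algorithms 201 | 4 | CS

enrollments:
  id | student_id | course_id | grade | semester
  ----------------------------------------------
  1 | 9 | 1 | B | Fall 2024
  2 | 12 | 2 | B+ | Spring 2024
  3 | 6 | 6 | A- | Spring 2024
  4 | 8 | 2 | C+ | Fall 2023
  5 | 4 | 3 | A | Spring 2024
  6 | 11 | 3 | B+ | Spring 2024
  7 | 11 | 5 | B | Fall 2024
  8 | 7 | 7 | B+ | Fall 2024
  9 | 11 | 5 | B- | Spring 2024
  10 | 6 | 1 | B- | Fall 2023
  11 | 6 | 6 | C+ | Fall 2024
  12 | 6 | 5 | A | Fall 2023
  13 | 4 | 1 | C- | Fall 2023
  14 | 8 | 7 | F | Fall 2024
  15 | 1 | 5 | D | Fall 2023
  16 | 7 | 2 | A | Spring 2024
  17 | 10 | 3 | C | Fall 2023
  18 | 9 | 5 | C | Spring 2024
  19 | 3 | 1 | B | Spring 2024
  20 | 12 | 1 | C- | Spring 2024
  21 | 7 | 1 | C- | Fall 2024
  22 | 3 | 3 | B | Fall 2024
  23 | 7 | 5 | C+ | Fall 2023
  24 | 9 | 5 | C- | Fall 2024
SELECT c.id, p.name AS course, c.grade FROM enrollments c JOIN courses p ON c.course_id = p.id ORDER BY c.grade DESC

Execution result:
id | course | grade
14 | Algorithms 201 | F
15 | Chemistry 101 | D
13 | Art 101 | C-
20 | Art 101 | C-
21 | Art 101 | C-
24 | Chemistry 101 | C-
4 | History 101 | C+
11 | Statistics 101 | C+
23 | Chemistry 101 | C+
17 | Physics 201 | C
18 | Chemistry 101 | C
9 | Chemistry 101 | B-
10 | Art 101 | B-
2 | History 101 | B+
6 | Physics 201 | B+
8 | Algorithms 201 | B+
1 | Art 101 | B
7 | Chemistry 101 | B
19 | Art 101 | B
22 | Physics 201 | B
3 | Statistics 101 | A-
5 | Physics 201 | A
12 | Chemistry 101 | A
16 | History 101 | A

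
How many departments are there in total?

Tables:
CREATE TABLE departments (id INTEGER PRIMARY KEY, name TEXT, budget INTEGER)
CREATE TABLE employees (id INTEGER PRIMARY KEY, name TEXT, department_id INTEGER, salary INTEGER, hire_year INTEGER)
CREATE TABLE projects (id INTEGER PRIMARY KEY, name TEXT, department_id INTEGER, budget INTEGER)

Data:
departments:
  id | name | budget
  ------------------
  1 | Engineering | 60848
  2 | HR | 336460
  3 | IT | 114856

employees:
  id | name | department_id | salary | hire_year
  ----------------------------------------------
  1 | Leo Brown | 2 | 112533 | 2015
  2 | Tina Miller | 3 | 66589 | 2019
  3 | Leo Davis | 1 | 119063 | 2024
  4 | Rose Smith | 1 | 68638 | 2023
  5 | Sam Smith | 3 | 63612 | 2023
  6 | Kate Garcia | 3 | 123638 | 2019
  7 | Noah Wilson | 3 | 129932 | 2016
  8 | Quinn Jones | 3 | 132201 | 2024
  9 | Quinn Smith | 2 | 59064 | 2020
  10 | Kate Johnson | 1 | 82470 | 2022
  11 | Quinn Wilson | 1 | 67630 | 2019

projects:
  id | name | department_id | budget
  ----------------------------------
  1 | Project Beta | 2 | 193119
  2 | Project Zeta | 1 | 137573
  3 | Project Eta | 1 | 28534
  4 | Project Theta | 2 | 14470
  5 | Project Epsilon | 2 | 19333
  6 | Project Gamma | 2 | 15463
SELECT COUNT(*) FROM departments

Execution result:
3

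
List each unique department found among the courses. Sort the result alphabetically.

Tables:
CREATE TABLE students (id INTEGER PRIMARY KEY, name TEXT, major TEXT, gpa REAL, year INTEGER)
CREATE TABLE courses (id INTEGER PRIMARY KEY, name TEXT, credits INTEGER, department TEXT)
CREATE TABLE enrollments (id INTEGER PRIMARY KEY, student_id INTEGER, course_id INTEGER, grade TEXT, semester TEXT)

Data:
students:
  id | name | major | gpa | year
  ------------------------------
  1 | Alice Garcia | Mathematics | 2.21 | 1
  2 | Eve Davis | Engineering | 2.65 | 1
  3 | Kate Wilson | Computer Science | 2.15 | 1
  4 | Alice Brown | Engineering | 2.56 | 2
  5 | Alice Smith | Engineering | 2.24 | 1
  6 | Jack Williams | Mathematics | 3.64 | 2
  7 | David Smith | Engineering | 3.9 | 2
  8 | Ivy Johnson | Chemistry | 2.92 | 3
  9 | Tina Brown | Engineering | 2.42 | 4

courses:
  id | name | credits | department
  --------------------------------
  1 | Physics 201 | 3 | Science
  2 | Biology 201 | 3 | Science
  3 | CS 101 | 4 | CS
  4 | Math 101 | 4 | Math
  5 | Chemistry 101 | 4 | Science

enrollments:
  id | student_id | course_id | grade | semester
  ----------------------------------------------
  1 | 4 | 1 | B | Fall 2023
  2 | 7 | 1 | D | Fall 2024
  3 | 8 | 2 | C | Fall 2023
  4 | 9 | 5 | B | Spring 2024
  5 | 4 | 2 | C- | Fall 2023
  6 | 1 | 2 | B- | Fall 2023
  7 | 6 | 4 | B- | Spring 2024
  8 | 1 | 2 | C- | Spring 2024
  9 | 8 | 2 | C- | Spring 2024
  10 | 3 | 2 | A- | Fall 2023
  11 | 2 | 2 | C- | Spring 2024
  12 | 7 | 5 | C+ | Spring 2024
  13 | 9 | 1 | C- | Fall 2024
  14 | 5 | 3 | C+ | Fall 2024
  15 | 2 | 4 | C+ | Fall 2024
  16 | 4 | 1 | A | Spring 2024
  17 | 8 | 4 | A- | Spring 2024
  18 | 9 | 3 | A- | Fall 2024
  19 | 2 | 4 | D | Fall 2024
SELECT DISTINCT department FROM courses ORDER BY department

Execution result:
department
CS
Math
Science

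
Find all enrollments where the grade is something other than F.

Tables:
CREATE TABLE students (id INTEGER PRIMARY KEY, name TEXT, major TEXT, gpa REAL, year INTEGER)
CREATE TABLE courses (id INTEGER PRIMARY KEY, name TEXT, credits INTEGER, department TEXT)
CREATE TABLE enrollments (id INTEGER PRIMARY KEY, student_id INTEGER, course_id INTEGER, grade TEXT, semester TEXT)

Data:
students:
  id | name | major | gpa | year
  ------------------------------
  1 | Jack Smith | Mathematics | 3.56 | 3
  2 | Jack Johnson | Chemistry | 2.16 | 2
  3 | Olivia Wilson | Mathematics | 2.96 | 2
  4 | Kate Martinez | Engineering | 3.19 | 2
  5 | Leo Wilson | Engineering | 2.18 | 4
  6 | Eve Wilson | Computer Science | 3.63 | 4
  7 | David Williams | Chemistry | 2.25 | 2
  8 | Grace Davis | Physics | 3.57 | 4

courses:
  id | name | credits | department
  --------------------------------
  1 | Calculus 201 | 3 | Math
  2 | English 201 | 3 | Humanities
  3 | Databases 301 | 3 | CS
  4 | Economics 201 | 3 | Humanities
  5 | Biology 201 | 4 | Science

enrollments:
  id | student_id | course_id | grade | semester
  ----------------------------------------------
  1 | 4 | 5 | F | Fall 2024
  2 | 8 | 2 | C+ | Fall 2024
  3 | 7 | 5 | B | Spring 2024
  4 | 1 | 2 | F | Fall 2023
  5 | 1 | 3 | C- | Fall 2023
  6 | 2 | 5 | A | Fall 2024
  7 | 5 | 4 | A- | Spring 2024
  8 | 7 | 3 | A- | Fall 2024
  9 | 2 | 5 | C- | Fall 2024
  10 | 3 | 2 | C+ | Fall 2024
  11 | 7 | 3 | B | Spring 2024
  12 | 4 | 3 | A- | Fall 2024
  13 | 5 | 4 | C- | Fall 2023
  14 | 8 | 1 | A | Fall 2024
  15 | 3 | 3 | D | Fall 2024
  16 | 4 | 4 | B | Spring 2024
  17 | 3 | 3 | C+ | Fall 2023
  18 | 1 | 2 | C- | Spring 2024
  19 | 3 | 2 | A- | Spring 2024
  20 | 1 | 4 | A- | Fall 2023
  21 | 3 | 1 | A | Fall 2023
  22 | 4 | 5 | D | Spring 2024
SELECT id, grade FROM enrollments WHERE grade <> 'F'

Execution result:
id | grade
2 | C+
3 | B
5 | C-
6 | A
7 | A-
8 | A-
9 | C-
10 | C+
11 | B
12 | A-
13 | C-
14 | A
15 | D
16 | B
17 | C+
18 | C-
19 | A-
20 | A-
21 | A
22 | D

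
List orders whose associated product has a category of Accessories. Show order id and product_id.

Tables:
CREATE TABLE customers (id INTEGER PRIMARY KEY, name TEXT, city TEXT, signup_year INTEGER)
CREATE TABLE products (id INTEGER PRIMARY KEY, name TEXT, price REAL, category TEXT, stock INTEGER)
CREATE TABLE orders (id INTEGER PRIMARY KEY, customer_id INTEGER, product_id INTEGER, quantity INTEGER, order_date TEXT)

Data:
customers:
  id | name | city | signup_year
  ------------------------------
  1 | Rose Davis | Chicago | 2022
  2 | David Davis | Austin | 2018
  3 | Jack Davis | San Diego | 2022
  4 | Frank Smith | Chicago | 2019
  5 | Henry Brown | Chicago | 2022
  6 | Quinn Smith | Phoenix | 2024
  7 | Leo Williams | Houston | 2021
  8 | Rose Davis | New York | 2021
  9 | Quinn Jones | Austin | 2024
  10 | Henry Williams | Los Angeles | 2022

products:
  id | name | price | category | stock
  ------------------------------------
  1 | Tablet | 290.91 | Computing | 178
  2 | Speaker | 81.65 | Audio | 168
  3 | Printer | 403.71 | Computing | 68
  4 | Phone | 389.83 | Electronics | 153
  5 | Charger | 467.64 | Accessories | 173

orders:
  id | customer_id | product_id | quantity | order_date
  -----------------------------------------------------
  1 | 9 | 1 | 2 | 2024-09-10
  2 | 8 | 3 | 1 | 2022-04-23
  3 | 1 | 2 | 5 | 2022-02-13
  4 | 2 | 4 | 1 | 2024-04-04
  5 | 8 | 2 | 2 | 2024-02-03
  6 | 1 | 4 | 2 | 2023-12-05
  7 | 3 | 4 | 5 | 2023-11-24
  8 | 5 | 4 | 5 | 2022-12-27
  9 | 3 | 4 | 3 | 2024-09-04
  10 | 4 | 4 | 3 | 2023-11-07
SELECT id, product_id FROM orders WHERE product_id IN (SELECT id FROM products WHERE category = 'Accessories')

Execution result:
(no rows)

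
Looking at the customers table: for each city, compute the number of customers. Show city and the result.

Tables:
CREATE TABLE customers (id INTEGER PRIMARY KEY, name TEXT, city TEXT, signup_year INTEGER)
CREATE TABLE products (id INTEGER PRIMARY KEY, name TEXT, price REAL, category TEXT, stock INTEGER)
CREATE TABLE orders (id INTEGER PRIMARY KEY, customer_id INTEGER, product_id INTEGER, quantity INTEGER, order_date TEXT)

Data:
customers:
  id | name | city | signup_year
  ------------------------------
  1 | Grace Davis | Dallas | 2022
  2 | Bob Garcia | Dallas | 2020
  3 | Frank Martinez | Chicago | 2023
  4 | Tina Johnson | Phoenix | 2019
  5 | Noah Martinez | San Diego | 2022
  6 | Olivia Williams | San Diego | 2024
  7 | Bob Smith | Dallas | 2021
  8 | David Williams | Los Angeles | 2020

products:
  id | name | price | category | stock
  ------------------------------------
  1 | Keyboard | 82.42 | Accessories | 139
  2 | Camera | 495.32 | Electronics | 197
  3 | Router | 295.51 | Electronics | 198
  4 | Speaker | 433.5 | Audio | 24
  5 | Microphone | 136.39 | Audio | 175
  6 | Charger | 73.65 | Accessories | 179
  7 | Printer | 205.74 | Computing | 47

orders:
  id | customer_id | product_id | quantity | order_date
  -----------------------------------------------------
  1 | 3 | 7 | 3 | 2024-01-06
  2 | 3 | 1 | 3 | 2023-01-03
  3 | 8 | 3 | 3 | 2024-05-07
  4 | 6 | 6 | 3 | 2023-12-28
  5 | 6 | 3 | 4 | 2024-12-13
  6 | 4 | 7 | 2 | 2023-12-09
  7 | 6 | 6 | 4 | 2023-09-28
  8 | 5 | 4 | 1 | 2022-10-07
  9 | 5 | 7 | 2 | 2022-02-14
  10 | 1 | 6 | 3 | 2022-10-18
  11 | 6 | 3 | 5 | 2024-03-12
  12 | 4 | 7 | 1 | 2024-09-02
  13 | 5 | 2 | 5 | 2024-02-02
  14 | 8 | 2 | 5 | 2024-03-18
SELECT city, COUNT(*) AS n FROM customers GROUP BY city

Execution result:
city | n
Chicago | 1
Dallas | 3
Los Angeles | 1
Phoenix | 1
San Diego | 2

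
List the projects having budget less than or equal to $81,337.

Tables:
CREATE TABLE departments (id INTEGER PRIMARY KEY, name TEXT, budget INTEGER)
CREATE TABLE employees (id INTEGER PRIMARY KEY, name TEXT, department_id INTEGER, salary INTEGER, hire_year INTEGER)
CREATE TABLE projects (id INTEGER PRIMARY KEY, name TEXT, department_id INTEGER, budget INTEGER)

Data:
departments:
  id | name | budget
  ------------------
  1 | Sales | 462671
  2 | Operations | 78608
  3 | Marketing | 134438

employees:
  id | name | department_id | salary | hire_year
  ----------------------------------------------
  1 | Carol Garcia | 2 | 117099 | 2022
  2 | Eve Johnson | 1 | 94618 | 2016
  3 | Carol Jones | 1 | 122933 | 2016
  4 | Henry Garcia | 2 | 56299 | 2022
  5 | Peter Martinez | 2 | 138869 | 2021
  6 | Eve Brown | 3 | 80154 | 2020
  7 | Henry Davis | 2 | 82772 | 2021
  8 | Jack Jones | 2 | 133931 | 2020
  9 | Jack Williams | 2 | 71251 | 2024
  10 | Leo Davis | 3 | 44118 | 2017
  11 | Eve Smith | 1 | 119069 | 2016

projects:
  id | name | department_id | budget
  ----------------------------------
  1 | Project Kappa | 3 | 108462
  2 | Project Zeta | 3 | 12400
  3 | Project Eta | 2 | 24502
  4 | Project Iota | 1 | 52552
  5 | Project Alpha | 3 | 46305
SELECT name, budget FROM projects WHERE budget <= 81337

Execution result:
name | budget
Project Zeta | 12400
Project Eta | 24502
Project Iota | 52552
Project Alpha | 46305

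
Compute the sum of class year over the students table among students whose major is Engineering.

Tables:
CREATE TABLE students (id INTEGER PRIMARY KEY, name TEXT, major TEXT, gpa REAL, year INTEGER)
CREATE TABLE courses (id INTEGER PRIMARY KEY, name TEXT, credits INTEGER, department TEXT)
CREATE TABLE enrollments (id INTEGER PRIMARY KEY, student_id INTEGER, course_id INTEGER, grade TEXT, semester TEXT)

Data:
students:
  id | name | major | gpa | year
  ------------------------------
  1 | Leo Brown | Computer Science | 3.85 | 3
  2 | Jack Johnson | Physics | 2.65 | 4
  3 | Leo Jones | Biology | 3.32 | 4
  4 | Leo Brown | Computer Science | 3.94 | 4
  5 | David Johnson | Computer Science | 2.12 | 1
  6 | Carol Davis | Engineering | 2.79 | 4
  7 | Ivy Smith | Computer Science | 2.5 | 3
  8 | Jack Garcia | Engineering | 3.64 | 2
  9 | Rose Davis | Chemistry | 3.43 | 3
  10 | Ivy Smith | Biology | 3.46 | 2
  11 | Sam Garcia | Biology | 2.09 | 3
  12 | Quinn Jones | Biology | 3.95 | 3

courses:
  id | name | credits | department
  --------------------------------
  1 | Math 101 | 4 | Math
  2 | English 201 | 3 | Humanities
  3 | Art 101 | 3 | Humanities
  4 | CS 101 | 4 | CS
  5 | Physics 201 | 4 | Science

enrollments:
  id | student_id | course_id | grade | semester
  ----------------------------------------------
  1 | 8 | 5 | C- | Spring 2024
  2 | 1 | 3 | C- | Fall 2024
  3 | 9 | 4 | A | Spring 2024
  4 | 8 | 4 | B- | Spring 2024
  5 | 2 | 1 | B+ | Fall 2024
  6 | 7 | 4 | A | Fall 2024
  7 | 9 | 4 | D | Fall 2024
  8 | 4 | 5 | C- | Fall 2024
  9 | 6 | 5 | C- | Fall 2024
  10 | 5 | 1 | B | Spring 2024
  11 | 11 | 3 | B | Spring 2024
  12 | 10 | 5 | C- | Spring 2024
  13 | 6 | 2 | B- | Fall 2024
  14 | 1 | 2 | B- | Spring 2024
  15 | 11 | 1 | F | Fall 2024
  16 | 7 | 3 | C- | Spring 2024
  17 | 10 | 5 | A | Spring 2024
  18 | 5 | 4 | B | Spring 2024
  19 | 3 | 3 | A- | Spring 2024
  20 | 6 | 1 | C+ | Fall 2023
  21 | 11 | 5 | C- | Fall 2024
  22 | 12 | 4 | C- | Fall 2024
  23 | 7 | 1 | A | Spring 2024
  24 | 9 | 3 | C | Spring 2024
SELECT SUM(year) FROM students WHERE major = 'Engineering'

Execution result:
6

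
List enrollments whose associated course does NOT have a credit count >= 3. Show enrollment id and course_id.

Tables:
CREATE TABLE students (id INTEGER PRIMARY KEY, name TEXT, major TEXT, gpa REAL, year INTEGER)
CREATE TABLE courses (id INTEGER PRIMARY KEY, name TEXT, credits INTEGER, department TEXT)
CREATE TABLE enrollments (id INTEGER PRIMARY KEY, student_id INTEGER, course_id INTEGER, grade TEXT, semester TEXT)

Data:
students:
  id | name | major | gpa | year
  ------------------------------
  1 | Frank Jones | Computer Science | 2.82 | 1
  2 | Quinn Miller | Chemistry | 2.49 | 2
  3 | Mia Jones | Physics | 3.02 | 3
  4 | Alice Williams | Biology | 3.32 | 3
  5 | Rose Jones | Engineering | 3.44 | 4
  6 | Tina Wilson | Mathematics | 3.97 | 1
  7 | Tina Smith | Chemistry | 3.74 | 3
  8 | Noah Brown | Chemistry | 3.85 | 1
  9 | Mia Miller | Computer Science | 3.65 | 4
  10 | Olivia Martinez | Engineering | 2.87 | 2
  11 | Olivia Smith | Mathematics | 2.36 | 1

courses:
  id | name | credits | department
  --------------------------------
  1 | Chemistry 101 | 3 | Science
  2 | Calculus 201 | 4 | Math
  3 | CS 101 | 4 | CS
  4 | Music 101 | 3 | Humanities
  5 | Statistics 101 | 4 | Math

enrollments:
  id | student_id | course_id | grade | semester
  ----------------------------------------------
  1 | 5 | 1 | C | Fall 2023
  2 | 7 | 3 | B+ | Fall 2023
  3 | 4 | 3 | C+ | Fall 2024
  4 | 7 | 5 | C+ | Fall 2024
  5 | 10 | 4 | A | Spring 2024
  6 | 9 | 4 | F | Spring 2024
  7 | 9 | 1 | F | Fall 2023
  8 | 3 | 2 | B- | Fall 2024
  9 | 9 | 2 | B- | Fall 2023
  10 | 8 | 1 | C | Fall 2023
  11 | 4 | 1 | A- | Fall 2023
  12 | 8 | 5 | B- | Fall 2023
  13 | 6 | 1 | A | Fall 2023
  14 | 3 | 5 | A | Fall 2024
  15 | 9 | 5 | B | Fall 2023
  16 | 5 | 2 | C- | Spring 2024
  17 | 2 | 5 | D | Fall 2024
SELECT id, course_id FROM enrollments WHERE course_id NOT IN (SELECT id FROM courses WHERE credits >= 3)

Execution result:
(no rows)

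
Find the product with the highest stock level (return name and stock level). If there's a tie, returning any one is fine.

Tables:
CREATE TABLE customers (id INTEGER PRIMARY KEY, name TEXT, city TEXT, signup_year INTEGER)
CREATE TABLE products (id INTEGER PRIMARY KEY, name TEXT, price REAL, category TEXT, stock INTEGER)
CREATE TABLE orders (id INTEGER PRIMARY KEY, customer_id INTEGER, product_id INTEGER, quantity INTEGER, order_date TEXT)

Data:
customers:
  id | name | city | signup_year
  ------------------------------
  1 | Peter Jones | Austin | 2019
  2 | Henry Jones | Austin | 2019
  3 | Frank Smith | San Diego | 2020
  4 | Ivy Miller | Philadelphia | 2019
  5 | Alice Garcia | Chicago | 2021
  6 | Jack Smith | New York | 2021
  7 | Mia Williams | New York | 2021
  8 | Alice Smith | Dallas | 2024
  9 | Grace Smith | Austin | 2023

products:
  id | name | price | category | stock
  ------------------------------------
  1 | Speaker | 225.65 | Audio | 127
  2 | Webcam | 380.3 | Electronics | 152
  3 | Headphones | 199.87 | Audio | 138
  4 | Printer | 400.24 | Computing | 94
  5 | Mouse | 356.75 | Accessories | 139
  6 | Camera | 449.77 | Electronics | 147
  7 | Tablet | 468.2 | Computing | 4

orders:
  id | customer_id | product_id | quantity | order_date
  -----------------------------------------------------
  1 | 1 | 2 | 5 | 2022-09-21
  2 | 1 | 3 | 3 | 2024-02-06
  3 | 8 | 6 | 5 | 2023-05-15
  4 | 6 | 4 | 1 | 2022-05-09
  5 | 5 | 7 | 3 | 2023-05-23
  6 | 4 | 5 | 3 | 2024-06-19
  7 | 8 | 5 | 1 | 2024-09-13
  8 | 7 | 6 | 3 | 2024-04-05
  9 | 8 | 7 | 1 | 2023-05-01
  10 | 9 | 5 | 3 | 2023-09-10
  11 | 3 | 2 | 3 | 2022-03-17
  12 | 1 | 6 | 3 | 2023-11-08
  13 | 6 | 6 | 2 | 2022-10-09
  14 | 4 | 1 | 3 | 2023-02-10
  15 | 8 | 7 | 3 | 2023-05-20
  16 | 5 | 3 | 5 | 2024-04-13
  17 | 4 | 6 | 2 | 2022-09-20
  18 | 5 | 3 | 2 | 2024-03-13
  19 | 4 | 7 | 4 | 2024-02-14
SELECT name, stock FROM products ORDER BY stock DESC LIMIT 1

Execution result:
name | stock
Webcam | 152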